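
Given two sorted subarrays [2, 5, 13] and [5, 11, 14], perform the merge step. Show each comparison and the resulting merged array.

Merging process:

Compare 2 vs 5: take 2 from left. Merged: [2]
Compare 5 vs 5: take 5 from left. Merged: [2, 5]
Compare 13 vs 5: take 5 from right. Merged: [2, 5, 5]
Compare 13 vs 11: take 11 from right. Merged: [2, 5, 5, 11]
Compare 13 vs 14: take 13 from left. Merged: [2, 5, 5, 11, 13]
Append remaining from right: [14]. Merged: [2, 5, 5, 11, 13, 14]

Final merged array: [2, 5, 5, 11, 13, 14]
Total comparisons: 5

The merged array is [2, 5, 5, 11, 13, 14], requiring 5 comparisons. The merge step runs in O(n) time where n is the total number of elements.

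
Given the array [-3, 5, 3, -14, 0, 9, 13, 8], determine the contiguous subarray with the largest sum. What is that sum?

Using Kadane's algorithm on [-3, 5, 3, -14, 0, 9, 13, 8]:

Scanning through the array:
Position 1 (value 5): max_ending_here = 5, max_so_far = 5
Position 2 (value 3): max_ending_here = 8, max_so_far = 8
Position 3 (value -14): max_ending_here = -6, max_so_far = 8
Position 4 (value 0): max_ending_here = 0, max_so_far = 8
Position 5 (value 9): max_ending_here = 9, max_so_far = 9
Position 6 (value 13): max_ending_here = 22, max_so_far = 22
Position 7 (value 8): max_ending_here = 30, max_so_far = 30

Maximum subarray: [0, 9, 13, 8]
Maximum sum: 30

The maximum subarray is [0, 9, 13, 8] with sum 30. This subarray runs from index 4 to index 7.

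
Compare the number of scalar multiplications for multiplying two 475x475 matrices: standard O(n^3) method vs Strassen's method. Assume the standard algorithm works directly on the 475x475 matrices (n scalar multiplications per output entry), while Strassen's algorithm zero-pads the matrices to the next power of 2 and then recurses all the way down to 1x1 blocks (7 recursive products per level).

Matrix multiplication for 475x475 matrices:

Strassen's algorithm requires power-of-2 dimensions. Pad 475x475 to 512x512 (next power of 2).

Standard algorithm: 475^3 = 107171875 multiplications
Strassen's algorithm: 7^(log2(512)) = 7^9 = 40353607 multiplications
Savings: 107171875 - 40353607 = 66818268 multiplications

Standard: 107171875 multiplications (475^3). Strassen: 40353607 multiplications (7^9, after padding to 512x512). Strassen reduces 8 recursive multiplications to 7 at each level.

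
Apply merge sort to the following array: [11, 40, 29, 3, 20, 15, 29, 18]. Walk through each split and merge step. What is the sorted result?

Merge sort trace:

Split: [11, 40, 29, 3, 20, 15, 29, 18] -> [11, 40, 29, 3] and [20, 15, 29, 18]
  Split: [11, 40, 29, 3] -> [11, 40] and [29, 3]
    Split: [11, 40] -> [11] and [40]
    Merge: [11] + [40] -> [11, 40]
    Split: [29, 3] -> [29] and [3]
    Merge: [29] + [3] -> [3, 29]
  Merge: [11, 40] + [3, 29] -> [3, 11, 29, 40]
  Split: [20, 15, 29, 18] -> [20, 15] and [29, 18]
    Split: [20, 15] -> [20] and [15]
    Merge: [20] + [15] -> [15, 20]
    Split: [29, 18] -> [29] and [18]
    Merge: [29] + [18] -> [18, 29]
  Merge: [15, 20] + [18, 29] -> [15, 18, 20, 29]
Merge: [3, 11, 29, 40] + [15, 18, 20, 29] -> [3, 11, 15, 18, 20, 29, 29, 40]

Final sorted array: [3, 11, 15, 18, 20, 29, 29, 40]

The merge sort proceeds by recursively splitting the array and merging sorted halves.
After all merges, the sorted array is [3, 11, 15, 18, 20, 29, 29, 40].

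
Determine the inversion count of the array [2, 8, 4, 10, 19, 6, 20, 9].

Finding inversions in [2, 8, 4, 10, 19, 6, 20, 9]:

(1, 2): arr[1]=8 > arr[2]=4
(1, 5): arr[1]=8 > arr[5]=6
(3, 5): arr[3]=10 > arr[5]=6
(3, 7): arr[3]=10 > arr[7]=9
(4, 5): arr[4]=19 > arr[5]=6
(4, 7): arr[4]=19 > arr[7]=9
(6, 7): arr[6]=20 > arr[7]=9

Total inversions: 7

The array has 7 inversion(s): (1,2), (1,5), (3,5), (3,7), (4,5), (4,7), (6,7). Each pair (i,j) satisfies i < j and arr[i] > arr[j].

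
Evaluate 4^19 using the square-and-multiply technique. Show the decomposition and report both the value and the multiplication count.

Computing 4^19 by squaring (build up from 4^1; each line after the first costs one multiplication):

4^1 = 4
4^2 = (4^1)^2 = 4^2 = 16
4^4 = (4^2)^2 = 16^2 = 256
4^8 = (4^4)^2 = 256^2 = 65536
4^9 = 4 * 4^8 = 4 * 65536 = 262144
4^18 = (4^9)^2 = 262144^2 = 68719476736
4^19 = 4 * 4^18 = 4 * 68719476736 = 274877906944

Result: 274877906944
Multiplications needed: 6 (6 lines after 4^1)

4^19 = 274877906944. Using exponentiation by squaring, this requires 6 multiplications. The key idea: if the exponent is even, square the half-power; if odd, multiply by the base once.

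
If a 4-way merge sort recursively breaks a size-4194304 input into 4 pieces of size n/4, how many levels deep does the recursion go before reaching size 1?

For divide and conquer with division factor 4:

Problem sizes at each level:
Level 0: 4194304
Level 1: 1048576
Level 2: 262144
Level 3: 65536
Level 4: 16384
Level 5: 4096
Level 6: 1024
Level 7: 256
Level 8: 64
Level 9: 16
Level 10: 4
Level 11: 1

The root is level 0 and the size-1 base case is level 11 (the tree spans levels 0 through 11, i.e. 12 levels counting the root), so the depth is the number of divisions: log_4(4194304) = 11

The recursion tree depth is log_4(4194304) = 11. At each level, the problem size is divided by 4, so it takes 11 divisions to reduce to a base case of size 1. The algorithm makes 4 recursive calls at each level.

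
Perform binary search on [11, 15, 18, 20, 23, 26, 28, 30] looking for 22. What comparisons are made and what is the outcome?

Binary search for 22 in [11, 15, 18, 20, 23, 26, 28, 30]:

lo=0, hi=7, mid=3, arr[mid]=20 -> 20 < 22, search right half
lo=4, hi=7, mid=5, arr[mid]=26 -> 26 > 22, search left half
lo=4, hi=4, mid=4, arr[mid]=23 -> 23 > 22, search left half
lo=4 > hi=3, target 22 not found

Binary search determines that 22 is not in the array after 3 comparisons. The search space was exhausted without finding the target.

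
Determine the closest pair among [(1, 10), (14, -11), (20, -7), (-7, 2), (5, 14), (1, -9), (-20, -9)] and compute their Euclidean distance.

Computing all pairwise distances among 7 points:

d((1, 10), (14, -11)) = 24.6982
d((1, 10), (20, -7)) = 25.4951
d((1, 10), (-7, 2)) = 11.3137
d((1, 10), (5, 14)) = 5.6569 <-- minimum
d((1, 10), (1, -9)) = 19.0
d((1, 10), (-20, -9)) = 28.3196
d((14, -11), (20, -7)) = 7.2111
d((14, -11), (-7, 2)) = 24.6982
d((14, -11), (5, 14)) = 26.5707
d((14, -11), (1, -9)) = 13.1529
d((14, -11), (-20, -9)) = 34.0588
d((20, -7), (-7, 2)) = 28.4605
d((20, -7), (5, 14)) = 25.807
d((20, -7), (1, -9)) = 19.105
d((20, -7), (-20, -9)) = 40.05
d((-7, 2), (5, 14)) = 16.9706
d((-7, 2), (1, -9)) = 13.6015
d((-7, 2), (-20, -9)) = 17.0294
d((5, 14), (1, -9)) = 23.3452
d((5, 14), (-20, -9)) = 33.9706
d((1, -9), (-20, -9)) = 21.0

Closest pair: (1, 10) and (5, 14) with distance 5.6569

The closest pair is (1, 10) and (5, 14) with Euclidean distance 5.6569. For 7 points, brute-force pairwise comparison is shown above. For large n, the divide-and-conquer algorithm (sort by x, recurse on halves, check the dividing strip) achieves O(n log n).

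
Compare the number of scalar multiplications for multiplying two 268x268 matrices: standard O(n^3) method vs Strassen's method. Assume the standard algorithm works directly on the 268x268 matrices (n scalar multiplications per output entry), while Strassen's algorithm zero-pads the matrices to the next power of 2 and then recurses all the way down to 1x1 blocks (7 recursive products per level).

Matrix multiplication for 268x268 matrices:

Strassen's algorithm requires power-of-2 dimensions. Pad 268x268 to 512x512 (next power of 2).

Standard algorithm: 268^3 = 19248832 multiplications
Strassen's algorithm: 7^(log2(512)) = 7^9 = 40353607 multiplications
Difference: 19248832 - 40353607 = -21104775 (Strassen uses MORE here due to padding overhead — for small or just-over-power-of-2 n, padding can outweigh the per-level savings)

Standard: 19248832 multiplications (268^3). Strassen: 40353607 multiplications (7^9, after padding to 512x512). Strassen reduces 8 recursive multiplications to 7 at each level.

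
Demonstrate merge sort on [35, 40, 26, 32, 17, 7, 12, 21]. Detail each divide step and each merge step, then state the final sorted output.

Merge sort trace:

Split: [35, 40, 26, 32, 17, 7, 12, 21] -> [35, 40, 26, 32] and [17, 7, 12, 21]
  Split: [35, 40, 26, 32] -> [35, 40] and [26, 32]
    Split: [35, 40] -> [35] and [40]
    Merge: [35] + [40] -> [35, 40]
    Split: [26, 32] -> [26] and [32]
    Merge: [26] + [32] -> [26, 32]
  Merge: [35, 40] + [26, 32] -> [26, 32, 35, 40]
  Split: [17, 7, 12, 21] -> [17, 7] and [12, 21]
    Split: [17, 7] -> [17] and [7]
    Merge: [17] + [7] -> [7, 17]
    Split: [12, 21] -> [12] and [21]
    Merge: [12] + [21] -> [12, 21]
  Merge: [7, 17] + [12, 21] -> [7, 12, 17, 21]
Merge: [26, 32, 35, 40] + [7, 12, 17, 21] -> [7, 12, 17, 21, 26, 32, 35, 40]

Final sorted array: [7, 12, 17, 21, 26, 32, 35, 40]

The merge sort proceeds by recursively splitting the array and merging sorted halves.
After all merges, the sorted array is [7, 12, 17, 21, 26, 32, 35, 40].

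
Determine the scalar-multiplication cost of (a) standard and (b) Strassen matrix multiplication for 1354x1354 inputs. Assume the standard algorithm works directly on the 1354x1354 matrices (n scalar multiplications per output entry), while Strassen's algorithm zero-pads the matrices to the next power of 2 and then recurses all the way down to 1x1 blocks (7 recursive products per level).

Matrix multiplication for 1354x1354 matrices:

Strassen's algorithm requires power-of-2 dimensions. Pad 1354x1354 to 2048x2048 (next power of 2).

Standard algorithm: 1354^3 = 2482309864 multiplications
Strassen's algorithm: 7^(log2(2048)) = 7^11 = 1977326743 multiplications
Savings: 2482309864 - 1977326743 = 504983121 multiplications

Standard: 2482309864 multiplications (1354^3). Strassen: 1977326743 multiplications (7^11, after padding to 2048x2048). Strassen reduces 8 recursive multiplications to 7 at each level.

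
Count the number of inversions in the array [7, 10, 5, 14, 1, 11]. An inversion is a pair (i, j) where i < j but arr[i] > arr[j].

Finding inversions in [7, 10, 5, 14, 1, 11]:

(0, 2): arr[0]=7 > arr[2]=5
(0, 4): arr[0]=7 > arr[4]=1
(1, 2): arr[1]=10 > arr[2]=5
(1, 4): arr[1]=10 > arr[4]=1
(2, 4): arr[2]=5 > arr[4]=1
(3, 4): arr[3]=14 > arr[4]=1
(3, 5): arr[3]=14 > arr[5]=11

Total inversions: 7

The array has 7 inversion(s): (0,2), (0,4), (1,2), (1,4), (2,4), (3,4), (3,5). Each pair (i,j) satisfies i < j and arr[i] > arr[j].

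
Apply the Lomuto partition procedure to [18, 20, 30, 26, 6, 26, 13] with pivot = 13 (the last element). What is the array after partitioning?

Lomuto partition with pivot = 13:

Initial array: [18, 20, 30, 26, 6, 26, 13]

arr[0]=18 > 13: no swap
arr[1]=20 > 13: no swap
arr[2]=30 > 13: no swap
arr[3]=26 > 13: no swap
arr[4]=6 <= 13: swap with position 0, array becomes [6, 20, 30, 26, 18, 26, 13]
arr[5]=26 > 13: no swap

Place pivot at position 1: [6, 13, 30, 26, 18, 26, 20]
Pivot position: 1

After partitioning with pivot 13, the array becomes [6, 13, 30, 26, 18, 26, 20]. The pivot is placed at index 1. All elements to the left of the pivot are <= 13, and all elements to the right are > 13.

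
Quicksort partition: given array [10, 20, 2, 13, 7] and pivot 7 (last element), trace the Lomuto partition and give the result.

Lomuto partition with pivot = 7:

Initial array: [10, 20, 2, 13, 7]

arr[0]=10 > 7: no swap
arr[1]=20 > 7: no swap
arr[2]=2 <= 7: swap with position 0, array becomes [2, 20, 10, 13, 7]
arr[3]=13 > 7: no swap

Place pivot at position 1: [2, 7, 10, 13, 20]
Pivot position: 1

After partitioning with pivot 7, the array becomes [2, 7, 10, 13, 20]. The pivot is placed at index 1. All elements to the left of the pivot are <= 7, and all elements to the right are > 7.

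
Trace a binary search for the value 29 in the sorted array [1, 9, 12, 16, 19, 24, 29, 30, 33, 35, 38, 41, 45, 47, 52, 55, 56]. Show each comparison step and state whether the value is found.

Binary search for 29 in [1, 9, 12, 16, 19, 24, 29, 30, 33, 35, 38, 41, 45, 47, 52, 55, 56]:

lo=0, hi=16, mid=8, arr[mid]=33 -> 33 > 29, search left half
lo=0, hi=7, mid=3, arr[mid]=16 -> 16 < 29, search right half
lo=4, hi=7, mid=5, arr[mid]=24 -> 24 < 29, search right half
lo=6, hi=7, mid=6, arr[mid]=29 -> Found target at index 6!

Binary search finds 29 at index 6 after 4 comparisons. The search repeatedly halves the search space by comparing with the middle element.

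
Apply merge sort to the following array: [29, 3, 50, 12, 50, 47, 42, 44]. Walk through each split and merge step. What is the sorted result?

Merge sort trace:

Split: [29, 3, 50, 12, 50, 47, 42, 44] -> [29, 3, 50, 12] and [50, 47, 42, 44]
  Split: [29, 3, 50, 12] -> [29, 3] and [50, 12]
    Split: [29, 3] -> [29] and [3]
    Merge: [29] + [3] -> [3, 29]
    Split: [50, 12] -> [50] and [12]
    Merge: [50] + [12] -> [12, 50]
  Merge: [3, 29] + [12, 50] -> [3, 12, 29, 50]
  Split: [50, 47, 42, 44] -> [50, 47] and [42, 44]
    Split: [50, 47] -> [50] and [47]
    Merge: [50] + [47] -> [47, 50]
    Split: [42, 44] -> [42] and [44]
    Merge: [42] + [44] -> [42, 44]
  Merge: [47, 50] + [42, 44] -> [42, 44, 47, 50]
Merge: [3, 12, 29, 50] + [42, 44, 47, 50] -> [3, 12, 29, 42, 44, 47, 50, 50]

Final sorted array: [3, 12, 29, 42, 44, 47, 50, 50]

The merge sort proceeds by recursively splitting the array and merging sorted halves.
After all merges, the sorted array is [3, 12, 29, 42, 44, 47, 50, 50].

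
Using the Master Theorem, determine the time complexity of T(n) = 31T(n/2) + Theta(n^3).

Master Theorem for T(n) = 31T(n/2) + O(n^3):

a = 31, b = 2, c = 3
log_b(a) = log_2(31) = 4.9542

Case 1: c = 3 < log_2(31) = 4.9542
T(n) = O(n^(log_2 31))

For T(n) = 31T(n/2) + O(n^3): log_2(31) = 4.9542. This is Case 1 of the Master Theorem (c < log_b(a), work dominated by leaves), giving O(n^(log_2 31)).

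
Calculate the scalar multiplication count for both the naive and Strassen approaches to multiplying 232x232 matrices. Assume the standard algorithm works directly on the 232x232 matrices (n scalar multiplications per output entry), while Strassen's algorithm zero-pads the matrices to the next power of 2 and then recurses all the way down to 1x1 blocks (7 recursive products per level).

Matrix multiplication for 232x232 matrices:

Strassen's algorithm requires power-of-2 dimensions. Pad 232x232 to 256x256 (next power of 2).

Standard algorithm: 232^3 = 12487168 multiplications
Strassen's algorithm: 7^(log2(256)) = 7^8 = 5764801 multiplications
Savings: 12487168 - 5764801 = 6722367 multiplications

Standard: 12487168 multiplications (232^3). Strassen: 5764801 multiplications (7^8, after padding to 256x256). Strassen reduces 8 recursive multiplications to 7 at each level.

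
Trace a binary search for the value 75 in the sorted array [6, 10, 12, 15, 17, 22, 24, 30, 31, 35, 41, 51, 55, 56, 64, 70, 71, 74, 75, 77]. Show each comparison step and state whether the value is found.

Binary search for 75 in [6, 10, 12, 15, 17, 22, 24, 30, 31, 35, 41, 51, 55, 56, 64, 70, 71, 74, 75, 77]:

lo=0, hi=19, mid=9, arr[mid]=35 -> 35 < 75, search right half
lo=10, hi=19, mid=14, arr[mid]=64 -> 64 < 75, search right half
lo=15, hi=19, mid=17, arr[mid]=74 -> 74 < 75, search right half
lo=18, hi=19, mid=18, arr[mid]=75 -> Found target at index 18!

Binary search finds 75 at index 18 after 4 comparisons. The search repeatedly halves the search space by comparing with the middle element.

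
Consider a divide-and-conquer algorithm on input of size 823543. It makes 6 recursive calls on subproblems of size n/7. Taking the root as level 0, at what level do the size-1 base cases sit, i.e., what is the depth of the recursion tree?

For divide and conquer with division factor 7:

Problem sizes at each level:
Level 0: 823543
Level 1: 117649
Level 2: 16807
Level 3: 2401
Level 4: 343
Level 5: 49
Level 6: 7
Level 7: 1

The root is level 0 and the size-1 base case is level 7 (the tree spans levels 0 through 7, i.e. 8 levels counting the root), so the depth is the number of divisions: log_7(823543) = 7

The recursion tree depth is log_7(823543) = 7. At each level, the problem size is divided by 7, so it takes 7 divisions to reduce to a base case of size 1. The algorithm makes 6 recursive calls at each level.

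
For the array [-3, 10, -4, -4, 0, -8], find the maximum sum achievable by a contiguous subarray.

Using Kadane's algorithm on [-3, 10, -4, -4, 0, -8]:

Scanning through the array:
Position 1 (value 10): max_ending_here = 10, max_so_far = 10
Position 2 (value -4): max_ending_here = 6, max_so_far = 10
Position 3 (value -4): max_ending_here = 2, max_so_far = 10
Position 4 (value 0): max_ending_here = 2, max_so_far = 10
Position 5 (value -8): max_ending_here = -6, max_so_far = 10

Maximum subarray: [10]
Maximum sum: 10

The maximum subarray is [10] with sum 10. This subarray runs from index 1 to index 1.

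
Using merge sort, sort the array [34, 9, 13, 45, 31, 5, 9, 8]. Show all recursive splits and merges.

Merge sort trace:

Split: [34, 9, 13, 45, 31, 5, 9, 8] -> [34, 9, 13, 45] and [31, 5, 9, 8]
  Split: [34, 9, 13, 45] -> [34, 9] and [13, 45]
    Split: [34, 9] -> [34] and [9]
    Merge: [34] + [9] -> [9, 34]
    Split: [13, 45] -> [13] and [45]
    Merge: [13] + [45] -> [13, 45]
  Merge: [9, 34] + [13, 45] -> [9, 13, 34, 45]
  Split: [31, 5, 9, 8] -> [31, 5] and [9, 8]
    Split: [31, 5] -> [31] and [5]
    Merge: [31] + [5] -> [5, 31]
    Split: [9, 8] -> [9] and [8]
    Merge: [9] + [8] -> [8, 9]
  Merge: [5, 31] + [8, 9] -> [5, 8, 9, 31]
Merge: [9, 13, 34, 45] + [5, 8, 9, 31] -> [5, 8, 9, 9, 13, 31, 34, 45]

Final sorted array: [5, 8, 9, 9, 13, 31, 34, 45]

The merge sort proceeds by recursively splitting the array and merging sorted halves.
After all merges, the sorted array is [5, 8, 9, 9, 13, 31, 34, 45].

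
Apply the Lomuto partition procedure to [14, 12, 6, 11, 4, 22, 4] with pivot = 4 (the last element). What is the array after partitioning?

Lomuto partition with pivot = 4:

Initial array: [14, 12, 6, 11, 4, 22, 4]

arr[0]=14 > 4: no swap
arr[1]=12 > 4: no swap
arr[2]=6 > 4: no swap
arr[3]=11 > 4: no swap
arr[4]=4 <= 4: swap with position 0, array becomes [4, 12, 6, 11, 14, 22, 4]
arr[5]=22 > 4: no swap

Place pivot at position 1: [4, 4, 6, 11, 14, 22, 12]
Pivot position: 1

After partitioning with pivot 4, the array becomes [4, 4, 6, 11, 14, 22, 12]. The pivot is placed at index 1. All elements to the left of the pivot are <= 4, and all elements to the right are > 4.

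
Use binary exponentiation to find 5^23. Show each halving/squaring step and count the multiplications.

Computing 5^23 by squaring (build up from 5^1; each line after the first costs one multiplication):

5^1 = 5
5^2 = (5^1)^2 = 5^2 = 25
5^4 = (5^2)^2 = 25^2 = 625
5^5 = 5 * 5^4 = 5 * 625 = 3125
5^10 = (5^5)^2 = 3125^2 = 9765625
5^11 = 5 * 5^10 = 5 * 9765625 = 48828125
5^22 = (5^11)^2 = 48828125^2 = 2384185791015625
5^23 = 5 * 5^22 = 5 * 2384185791015625 = 11920928955078125

Result: 11920928955078125
Multiplications needed: 7 (7 lines after 5^1)

5^23 = 11920928955078125. Using exponentiation by squaring, this requires 7 multiplications. The key idea: if the exponent is even, square the half-power; if odd, multiply by the base once.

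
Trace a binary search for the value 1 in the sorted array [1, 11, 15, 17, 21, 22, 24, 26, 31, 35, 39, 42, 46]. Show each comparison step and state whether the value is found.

Binary search for 1 in [1, 11, 15, 17, 21, 22, 24, 26, 31, 35, 39, 42, 46]:

lo=0, hi=12, mid=6, arr[mid]=24 -> 24 > 1, search left half
lo=0, hi=5, mid=2, arr[mid]=15 -> 15 > 1, search left half
lo=0, hi=1, mid=0, arr[mid]=1 -> Found target at index 0!

Binary search finds 1 at index 0 after 3 comparisons. The search repeatedly halves the search space by comparing with the middle element.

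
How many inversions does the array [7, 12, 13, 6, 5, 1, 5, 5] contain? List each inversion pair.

Finding inversions in [7, 12, 13, 6, 5, 1, 5, 5]:

(0, 3): arr[0]=7 > arr[3]=6
(0, 4): arr[0]=7 > arr[4]=5
(0, 5): arr[0]=7 > arr[5]=1
(0, 6): arr[0]=7 > arr[6]=5
(0, 7): arr[0]=7 > arr[7]=5
(1, 3): arr[1]=12 > arr[3]=6
(1, 4): arr[1]=12 > arr[4]=5
(1, 5): arr[1]=12 > arr[5]=1
(1, 6): arr[1]=12 > arr[6]=5
(1, 7): arr[1]=12 > arr[7]=5
(2, 3): arr[2]=13 > arr[3]=6
(2, 4): arr[2]=13 > arr[4]=5
(2, 5): arr[2]=13 > arr[5]=1
(2, 6): arr[2]=13 > arr[6]=5
(2, 7): arr[2]=13 > arr[7]=5
(3, 4): arr[3]=6 > arr[4]=5
(3, 5): arr[3]=6 > arr[5]=1
(3, 6): arr[3]=6 > arr[6]=5
(3, 7): arr[3]=6 > arr[7]=5
(4, 5): arr[4]=5 > arr[5]=1

Total inversions: 20

The array has 20 inversion(s): (0,3), (0,4), (0,5), (0,6), (0,7), (1,3), (1,4), (1,5), (1,6), (1,7), (2,3), (2,4), (2,5), (2,6), (2,7), (3,4), (3,5), (3,6), (3,7), (4,5). Each pair (i,j) satisfies i < j and arr[i] > arr[j].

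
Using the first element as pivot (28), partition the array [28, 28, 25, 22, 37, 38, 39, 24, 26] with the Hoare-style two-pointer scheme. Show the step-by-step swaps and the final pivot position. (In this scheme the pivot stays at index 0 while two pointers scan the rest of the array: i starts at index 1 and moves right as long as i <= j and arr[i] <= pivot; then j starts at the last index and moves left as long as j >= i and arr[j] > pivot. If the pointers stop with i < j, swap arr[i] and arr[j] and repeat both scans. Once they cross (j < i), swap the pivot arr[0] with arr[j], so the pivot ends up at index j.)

Hoare-style two-pointer partition with pivot = 28:

Initial array: [28, 28, 25, 22, 37, 38, 39, 24, 26]

Pointers start at i = 1, j = 8.
i stops at index 4 (arr[4]=37 > 28), j stops at index 8 (arr[8]=26 <= 28): swap arr[4] and arr[8], array becomes [28, 28, 25, 22, 26, 38, 39, 24, 37]
i stops at index 5 (arr[5]=38 > 28), j stops at index 7 (arr[7]=24 <= 28): swap arr[5] and arr[7], array becomes [28, 28, 25, 22, 26, 24, 39, 38, 37]
i ends at 6, j ends at 5: the pointers have crossed (j < i), so scanning stops.

Swap pivot arr[0] with arr[5] to place pivot at position 5: [24, 28, 25, 22, 26, 28, 39, 38, 37]
Pivot position: 5

After partitioning with pivot 28, the array becomes [24, 28, 25, 22, 26, 28, 39, 38, 37]. The pivot is placed at index 5. All elements to the left of the pivot are <= 28, and all elements to the right are > 28.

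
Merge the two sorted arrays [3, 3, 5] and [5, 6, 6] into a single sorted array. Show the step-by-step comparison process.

Merging process:

Compare 3 vs 5: take 3 from left. Merged: [3]
Compare 3 vs 5: take 3 from left. Merged: [3, 3]
Compare 5 vs 5: take 5 from left. Merged: [3, 3, 5]
Append remaining from right: [5, 6, 6]. Merged: [3, 3, 5, 5, 6, 6]

Final merged array: [3, 3, 5, 5, 6, 6]
Total comparisons: 3

The merged array is [3, 3, 5, 5, 6, 6], requiring 3 comparisons. The merge step runs in O(n) time where n is the total number of elements.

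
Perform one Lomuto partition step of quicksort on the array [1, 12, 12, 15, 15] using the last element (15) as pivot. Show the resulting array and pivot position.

Lomuto partition with pivot = 15:

Initial array: [1, 12, 12, 15, 15]

arr[0]=1 <= 15: swap with position 0, array becomes [1, 12, 12, 15, 15]
arr[1]=12 <= 15: swap with position 1, array becomes [1, 12, 12, 15, 15]
arr[2]=12 <= 15: swap with position 2, array becomes [1, 12, 12, 15, 15]
arr[3]=15 <= 15: swap with position 3, array becomes [1, 12, 12, 15, 15]

Place pivot at position 4: [1, 12, 12, 15, 15]
Pivot position: 4

After partitioning with pivot 15, the array becomes [1, 12, 12, 15, 15]. The pivot is placed at index 4. All elements to the left of the pivot are <= 15, and all elements to the right are > 15.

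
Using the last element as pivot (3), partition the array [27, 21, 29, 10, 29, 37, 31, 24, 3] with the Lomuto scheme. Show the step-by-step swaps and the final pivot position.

Lomuto partition with pivot = 3:

Initial array: [27, 21, 29, 10, 29, 37, 31, 24, 3]

arr[0]=27 > 3: no swap
arr[1]=21 > 3: no swap
arr[2]=29 > 3: no swap
arr[3]=10 > 3: no swap
arr[4]=29 > 3: no swap
arr[5]=37 > 3: no swap
arr[6]=31 > 3: no swap
arr[7]=24 > 3: no swap

Place pivot at position 0: [3, 21, 29, 10, 29, 37, 31, 24, 27]
Pivot position: 0

After partitioning with pivot 3, the array becomes [3, 21, 29, 10, 29, 37, 31, 24, 27]. The pivot is placed at index 0. All elements to the left of the pivot are <= 3, and all elements to the right are > 3.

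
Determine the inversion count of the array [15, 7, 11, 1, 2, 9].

Finding inversions in [15, 7, 11, 1, 2, 9]:

(0, 1): arr[0]=15 > arr[1]=7
(0, 2): arr[0]=15 > arr[2]=11
(0, 3): arr[0]=15 > arr[3]=1
(0, 4): arr[0]=15 > arr[4]=2
(0, 5): arr[0]=15 > arr[5]=9
(1, 3): arr[1]=7 > arr[3]=1
(1, 4): arr[1]=7 > arr[4]=2
(2, 3): arr[2]=11 > arr[3]=1
(2, 4): arr[2]=11 > arr[4]=2
(2, 5): arr[2]=11 > arr[5]=9

Total inversions: 10

The array has 10 inversion(s): (0,1), (0,2), (0,3), (0,4), (0,5), (1,3), (1,4), (2,3), (2,4), (2,5). Each pair (i,j) satisfies i < j and arr[i] > arr[j].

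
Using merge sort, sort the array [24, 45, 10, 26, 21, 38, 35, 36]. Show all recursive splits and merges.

Merge sort trace:

Split: [24, 45, 10, 26, 21, 38, 35, 36] -> [24, 45, 10, 26] and [21, 38, 35, 36]
  Split: [24, 45, 10, 26] -> [24, 45] and [10, 26]
    Split: [24, 45] -> [24] and [45]
    Merge: [24] + [45] -> [24, 45]
    Split: [10, 26] -> [10] and [26]
    Merge: [10] + [26] -> [10, 26]
  Merge: [24, 45] + [10, 26] -> [10, 24, 26, 45]
  Split: [21, 38, 35, 36] -> [21, 38] and [35, 36]
    Split: [21, 38] -> [21] and [38]
    Merge: [21] + [38] -> [21, 38]
    Split: [35, 36] -> [35] and [36]
    Merge: [35] + [36] -> [35, 36]
  Merge: [21, 38] + [35, 36] -> [21, 35, 36, 38]
Merge: [10, 24, 26, 45] + [21, 35, 36, 38] -> [10, 21, 24, 26, 35, 36, 38, 45]

Final sorted array: [10, 21, 24, 26, 35, 36, 38, 45]

The merge sort proceeds by recursively splitting the array and merging sorted halves.
After all merges, the sorted array is [10, 21, 24, 26, 35, 36, 38, 45].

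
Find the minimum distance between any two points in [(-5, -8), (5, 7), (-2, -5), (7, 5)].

Computing all pairwise distances among 4 points:

d((-5, -8), (5, 7)) = 18.0278
d((-5, -8), (-2, -5)) = 4.2426
d((-5, -8), (7, 5)) = 17.6918
d((5, 7), (-2, -5)) = 13.8924
d((5, 7), (7, 5)) = 2.8284 <-- minimum
d((-2, -5), (7, 5)) = 13.4536

Closest pair: (5, 7) and (7, 5) with distance 2.8284

The closest pair is (5, 7) and (7, 5) with Euclidean distance 2.8284. For 4 points, brute-force pairwise comparison is shown above. For large n, the divide-and-conquer algorithm (sort by x, recurse on halves, check the dividing strip) achieves O(n log n).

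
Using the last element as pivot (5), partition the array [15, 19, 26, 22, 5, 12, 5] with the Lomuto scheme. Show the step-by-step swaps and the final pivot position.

Lomuto partition with pivot = 5:

Initial array: [15, 19, 26, 22, 5, 12, 5]

arr[0]=15 > 5: no swap
arr[1]=19 > 5: no swap
arr[2]=26 > 5: no swap
arr[3]=22 > 5: no swap
arr[4]=5 <= 5: swap with position 0, array becomes [5, 19, 26, 22, 15, 12, 5]
arr[5]=12 > 5: no swap

Place pivot at position 1: [5, 5, 26, 22, 15, 12, 19]
Pivot position: 1

After partitioning with pivot 5, the array becomes [5, 5, 26, 22, 15, 12, 19]. The pivot is placed at index 1. All elements to the left of the pivot are <= 5, and all elements to the right are > 5.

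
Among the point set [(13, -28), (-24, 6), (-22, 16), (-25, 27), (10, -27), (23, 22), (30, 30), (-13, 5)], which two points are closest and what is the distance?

Computing all pairwise distances among 8 points:

d((13, -28), (-24, 6)) = 50.2494
d((13, -28), (-22, 16)) = 56.2228
d((13, -28), (-25, 27)) = 66.8506
d((13, -28), (10, -27)) = 3.1623 <-- minimum
d((13, -28), (23, 22)) = 50.9902
d((13, -28), (30, 30)) = 60.4401
d((13, -28), (-13, 5)) = 42.0119
d((-24, 6), (-22, 16)) = 10.198
d((-24, 6), (-25, 27)) = 21.0238
d((-24, 6), (10, -27)) = 47.3814
d((-24, 6), (23, 22)) = 49.6488
d((-24, 6), (30, 30)) = 59.0931
d((-24, 6), (-13, 5)) = 11.0454
d((-22, 16), (-25, 27)) = 11.4018
d((-22, 16), (10, -27)) = 53.6004
d((-22, 16), (23, 22)) = 45.3982
d((-22, 16), (30, 30)) = 53.8516
d((-22, 16), (-13, 5)) = 14.2127
d((-25, 27), (10, -27)) = 64.3506
d((-25, 27), (23, 22)) = 48.2597
d((-25, 27), (30, 30)) = 55.0818
d((-25, 27), (-13, 5)) = 25.0599
d((10, -27), (23, 22)) = 50.6952
d((10, -27), (30, 30)) = 60.407
d((10, -27), (-13, 5)) = 39.4081
d((23, 22), (30, 30)) = 10.6301
d((23, 22), (-13, 5)) = 39.8121
d((30, 30), (-13, 5)) = 49.7393

Closest pair: (13, -28) and (10, -27) with distance 3.1623

The closest pair is (13, -28) and (10, -27) with Euclidean distance 3.1623. For 8 points, brute-force pairwise comparison is shown above. For large n, the divide-and-conquer algorithm (sort by x, recurse on halves, check the dividing strip) achieves O(n log n).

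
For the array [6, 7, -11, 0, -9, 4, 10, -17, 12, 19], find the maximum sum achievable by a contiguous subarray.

Using Kadane's algorithm on [6, 7, -11, 0, -9, 4, 10, -17, 12, 19]:

Scanning through the array:
Position 1 (value 7): max_ending_here = 13, max_so_far = 13
Position 2 (value -11): max_ending_here = 2, max_so_far = 13
Position 3 (value 0): max_ending_here = 2, max_so_far = 13
Position 4 (value -9): max_ending_here = -7, max_so_far = 13
Position 5 (value 4): max_ending_here = 4, max_so_far = 13
Position 6 (value 10): max_ending_here = 14, max_so_far = 14
Position 7 (value -17): max_ending_here = -3, max_so_far = 14
Position 8 (value 12): max_ending_here = 12, max_so_far = 14
Position 9 (value 19): max_ending_here = 31, max_so_far = 31

Maximum subarray: [12, 19]
Maximum sum: 31

The maximum subarray is [12, 19] with sum 31. This subarray runs from index 8 to index 9.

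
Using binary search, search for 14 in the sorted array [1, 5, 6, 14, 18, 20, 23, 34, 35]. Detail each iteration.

Binary search for 14 in [1, 5, 6, 14, 18, 20, 23, 34, 35]:

lo=0, hi=8, mid=4, arr[mid]=18 -> 18 > 14, search left half
lo=0, hi=3, mid=1, arr[mid]=5 -> 5 < 14, search right half
lo=2, hi=3, mid=2, arr[mid]=6 -> 6 < 14, search right half
lo=3, hi=3, mid=3, arr[mid]=14 -> Found target at index 3!

Binary search finds 14 at index 3 after 4 comparisons. The search repeatedly halves the search space by comparing with the middle element.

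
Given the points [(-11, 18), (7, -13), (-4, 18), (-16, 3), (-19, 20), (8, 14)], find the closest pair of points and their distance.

Computing all pairwise distances among 6 points:

d((-11, 18), (7, -13)) = 35.8469
d((-11, 18), (-4, 18)) = 7.0 <-- minimum
d((-11, 18), (-16, 3)) = 15.8114
d((-11, 18), (-19, 20)) = 8.2462
d((-11, 18), (8, 14)) = 19.4165
d((7, -13), (-4, 18)) = 32.8938
d((7, -13), (-16, 3)) = 28.0179
d((7, -13), (-19, 20)) = 42.0119
d((7, -13), (8, 14)) = 27.0185
d((-4, 18), (-16, 3)) = 19.2094
d((-4, 18), (-19, 20)) = 15.1327
d((-4, 18), (8, 14)) = 12.6491
d((-16, 3), (-19, 20)) = 17.2627
d((-16, 3), (8, 14)) = 26.4008
d((-19, 20), (8, 14)) = 27.6586

Closest pair: (-11, 18) and (-4, 18) with distance 7.0

The closest pair is (-11, 18) and (-4, 18) with Euclidean distance 7.0. For 6 points, brute-force pairwise comparison is shown above. For large n, the divide-and-conquer algorithm (sort by x, recurse on halves, check the dividing strip) achieves O(n log n).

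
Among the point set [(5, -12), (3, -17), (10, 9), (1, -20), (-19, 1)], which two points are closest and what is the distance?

Computing all pairwise distances among 5 points:

d((5, -12), (3, -17)) = 5.3852
d((5, -12), (10, 9)) = 21.587
d((5, -12), (1, -20)) = 8.9443
d((5, -12), (-19, 1)) = 27.2947
d((3, -17), (10, 9)) = 26.9258
d((3, -17), (1, -20)) = 3.6056 <-- minimum
d((3, -17), (-19, 1)) = 28.4253
d((10, 9), (1, -20)) = 30.3645
d((10, 9), (-19, 1)) = 30.0832
d((1, -20), (-19, 1)) = 29.0

Closest pair: (3, -17) and (1, -20) with distance 3.6056

The closest pair is (3, -17) and (1, -20) with Euclidean distance 3.6056. For 5 points, brute-force pairwise comparison is shown above. For large n, the divide-and-conquer algorithm (sort by x, recurse on halves, check the dividing strip) achieves O(n log n).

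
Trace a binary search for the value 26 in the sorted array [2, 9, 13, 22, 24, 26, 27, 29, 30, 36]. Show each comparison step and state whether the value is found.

Binary search for 26 in [2, 9, 13, 22, 24, 26, 27, 29, 30, 36]:

lo=0, hi=9, mid=4, arr[mid]=24 -> 24 < 26, search right half
lo=5, hi=9, mid=7, arr[mid]=29 -> 29 > 26, search left half
lo=5, hi=6, mid=5, arr[mid]=26 -> Found target at index 5!

Binary search finds 26 at index 5 after 3 comparisons. The search repeatedly halves the search space by comparing with the middle element.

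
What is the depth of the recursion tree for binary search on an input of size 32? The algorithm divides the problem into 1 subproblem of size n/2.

For divide and conquer with division factor 2:

Problem sizes at each level:
Level 0: 32
Level 1: 16
Level 2: 8
Level 3: 4
Level 4: 2
Level 5: 1

The root is level 0 and the size-1 base case is level 5 (the tree spans levels 0 through 5, i.e. 6 levels counting the root), so the depth is the number of divisions: log_2(32) = 5

The recursion tree depth is log_2(32) = 5. At each level, the problem size is divided by 2, so it takes 5 divisions to reduce to a base case of size 1. The algorithm makes 1 recursive call at each level.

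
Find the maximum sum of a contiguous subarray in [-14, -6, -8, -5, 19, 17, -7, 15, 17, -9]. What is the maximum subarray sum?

Using Kadane's algorithm on [-14, -6, -8, -5, 19, 17, -7, 15, 17, -9]:

Scanning through the array:
Position 1 (value -6): max_ending_here = -6, max_so_far = -6
Position 2 (value -8): max_ending_here = -8, max_so_far = -6
Position 3 (value -5): max_ending_here = -5, max_so_far = -5
Position 4 (value 19): max_ending_here = 19, max_so_far = 19
Position 5 (value 17): max_ending_here = 36, max_so_far = 36
Position 6 (value -7): max_ending_here = 29, max_so_far = 36
Position 7 (value 15): max_ending_here = 44, max_so_far = 44
Position 8 (value 17): max_ending_here = 61, max_so_far = 61
Position 9 (value -9): max_ending_here = 52, max_so_far = 61

Maximum subarray: [19, 17, -7, 15, 17]
Maximum sum: 61

The maximum subarray is [19, 17, -7, 15, 17] with sum 61. This subarray runs from index 4 to index 8.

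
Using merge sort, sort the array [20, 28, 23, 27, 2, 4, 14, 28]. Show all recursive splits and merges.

Merge sort trace:

Split: [20, 28, 23, 27, 2, 4, 14, 28] -> [20, 28, 23, 27] and [2, 4, 14, 28]
  Split: [20, 28, 23, 27] -> [20, 28] and [23, 27]
    Split: [20, 28] -> [20] and [28]
    Merge: [20] + [28] -> [20, 28]
    Split: [23, 27] -> [23] and [27]
    Merge: [23] + [27] -> [23, 27]
  Merge: [20, 28] + [23, 27] -> [20, 23, 27, 28]
  Split: [2, 4, 14, 28] -> [2, 4] and [14, 28]
    Split: [2, 4] -> [2] and [4]
    Merge: [2] + [4] -> [2, 4]
    Split: [14, 28] -> [14] and [28]
    Merge: [14] + [28] -> [14, 28]
  Merge: [2, 4] + [14, 28] -> [2, 4, 14, 28]
Merge: [20, 23, 27, 28] + [2, 4, 14, 28] -> [2, 4, 14, 20, 23, 27, 28, 28]

Final sorted array: [2, 4, 14, 20, 23, 27, 28, 28]

The merge sort proceeds by recursively splitting the array and merging sorted halves.
After all merges, the sorted array is [2, 4, 14, 20, 23, 27, 28, 28].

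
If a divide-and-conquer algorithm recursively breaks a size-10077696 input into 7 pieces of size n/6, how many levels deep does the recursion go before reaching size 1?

For divide and conquer with division factor 6:

Problem sizes at each level:
Level 0: 10077696
Level 1: 1679616
Level 2: 279936
Level 3: 46656
Level 4: 7776
Level 5: 1296
Level 6: 216
Level 7: 36
Level 8: 6
Level 9: 1

The root is level 0 and the size-1 base case is level 9 (the tree spans levels 0 through 9, i.e. 10 levels counting the root), so the depth is the number of divisions: log_6(10077696) = 9

The recursion tree depth is log_6(10077696) = 9. At each level, the problem size is divided by 6, so it takes 9 divisions to reduce to a base case of size 1. The algorithm makes 7 recursive calls at each level.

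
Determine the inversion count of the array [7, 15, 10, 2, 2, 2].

Finding inversions in [7, 15, 10, 2, 2, 2]:

(0, 3): arr[0]=7 > arr[3]=2
(0, 4): arr[0]=7 > arr[4]=2
(0, 5): arr[0]=7 > arr[5]=2
(1, 2): arr[1]=15 > arr[2]=10
(1, 3): arr[1]=15 > arr[3]=2
(1, 4): arr[1]=15 > arr[4]=2
(1, 5): arr[1]=15 > arr[5]=2
(2, 3): arr[2]=10 > arr[3]=2
(2, 4): arr[2]=10 > arr[4]=2
(2, 5): arr[2]=10 > arr[5]=2

Total inversions: 10

The array has 10 inversion(s): (0,3), (0,4), (0,5), (1,2), (1,3), (1,4), (1,5), (2,3), (2,4), (2,5). Each pair (i,j) satisfies i < j and arr[i] > arr[j].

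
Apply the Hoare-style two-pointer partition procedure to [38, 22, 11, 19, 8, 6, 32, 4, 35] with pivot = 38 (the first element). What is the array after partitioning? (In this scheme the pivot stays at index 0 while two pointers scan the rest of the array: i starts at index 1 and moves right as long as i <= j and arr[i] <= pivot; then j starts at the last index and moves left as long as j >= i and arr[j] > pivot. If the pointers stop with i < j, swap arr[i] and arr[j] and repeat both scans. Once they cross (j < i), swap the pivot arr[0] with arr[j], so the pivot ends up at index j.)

Hoare-style two-pointer partition with pivot = 38:

Initial array: [38, 22, 11, 19, 8, 6, 32, 4, 35]

Pointers start at i = 1, j = 8.
i ends at 9, j ends at 8: the pointers have crossed (j < i), so scanning stops.

Swap pivot arr[0] with arr[8] to place pivot at position 8: [35, 22, 11, 19, 8, 6, 32, 4, 38]
Pivot position: 8

After partitioning with pivot 38, the array becomes [35, 22, 11, 19, 8, 6, 32, 4, 38]. The pivot is placed at index 8. All elements to the left of the pivot are <= 38, and all elements to the right are > 38.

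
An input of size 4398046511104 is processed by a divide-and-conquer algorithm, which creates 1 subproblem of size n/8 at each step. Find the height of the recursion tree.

For divide and conquer with division factor 8:

Problem sizes at each level:
Level 0: 4398046511104
Level 1: 549755813888
Level 2: 68719476736
Level 3: 8589934592
Level 4: 1073741824
Level 5: 134217728
Level 6: 16777216
Level 7: 2097152
Level 8: 262144
Level 9: 32768
Level 10: 4096
Level 11: 512
Level 12: 64
Level 13: 8
Level 14: 1

The root is level 0 and the size-1 base case is level 14 (the tree spans levels 0 through 14, i.e. 15 levels counting the root), so the depth is the number of divisions: log_8(4398046511104) = 14

The recursion tree depth is log_8(4398046511104) = 14. At each level, the problem size is divided by 8, so it takes 14 divisions to reduce to a base case of size 1. The algorithm makes 1 recursive call at each level.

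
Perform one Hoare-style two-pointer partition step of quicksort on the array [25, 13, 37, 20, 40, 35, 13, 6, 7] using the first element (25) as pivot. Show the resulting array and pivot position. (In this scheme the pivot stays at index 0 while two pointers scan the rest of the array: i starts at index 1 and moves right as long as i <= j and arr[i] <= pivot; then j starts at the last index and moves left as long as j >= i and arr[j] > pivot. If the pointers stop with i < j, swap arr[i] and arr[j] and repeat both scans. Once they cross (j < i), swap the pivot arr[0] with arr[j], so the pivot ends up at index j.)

Hoare-style two-pointer partition with pivot = 25:

Initial array: [25, 13, 37, 20, 40, 35, 13, 6, 7]

Pointers start at i = 1, j = 8.
i stops at index 2 (arr[2]=37 > 25), j stops at index 8 (arr[8]=7 <= 25): swap arr[2] and arr[8], array becomes [25, 13, 7, 20, 40, 35, 13, 6, 37]
i stops at index 4 (arr[4]=40 > 25), j stops at index 7 (arr[7]=6 <= 25): swap arr[4] and arr[7], array becomes [25, 13, 7, 20, 6, 35, 13, 40, 37]
i stops at index 5 (arr[5]=35 > 25), j stops at index 6 (arr[6]=13 <= 25): swap arr[5] and arr[6], array becomes [25, 13, 7, 20, 6, 13, 35, 40, 37]
i ends at 6, j ends at 5: the pointers have crossed (j < i), so scanning stops.

Swap pivot arr[0] with arr[5] to place pivot at position 5: [13, 13, 7, 20, 6, 25, 35, 40, 37]
Pivot position: 5

After partitioning with pivot 25, the array becomes [13, 13, 7, 20, 6, 25, 35, 40, 37]. The pivot is placed at index 5. All elements to the left of the pivot are <= 25, and all elements to the right are > 25.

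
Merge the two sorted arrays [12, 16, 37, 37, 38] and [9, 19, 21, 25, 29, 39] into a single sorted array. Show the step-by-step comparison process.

Merging process:

Compare 12 vs 9: take 9 from right. Merged: [9]
Compare 12 vs 19: take 12 from left. Merged: [9, 12]
Compare 16 vs 19: take 16 from left. Merged: [9, 12, 16]
Compare 37 vs 19: take 19 from right. Merged: [9, 12, 16, 19]
Compare 37 vs 21: take 21 from right. Merged: [9, 12, 16, 19, 21]
Compare 37 vs 25: take 25 from right. Merged: [9, 12, 16, 19, 21, 25]
Compare 37 vs 29: take 29 from right. Merged: [9, 12, 16, 19, 21, 25, 29]
Compare 37 vs 39: take 37 from left. Merged: [9, 12, 16, 19, 21, 25, 29, 37]
Compare 37 vs 39: take 37 from left. Merged: [9, 12, 16, 19, 21, 25, 29, 37, 37]
Compare 38 vs 39: take 38 from left. Merged: [9, 12, 16, 19, 21, 25, 29, 37, 37, 38]
Append remaining from right: [39]. Merged: [9, 12, 16, 19, 21, 25, 29, 37, 37, 38, 39]

Final merged array: [9, 12, 16, 19, 21, 25, 29, 37, 37, 38, 39]
Total comparisons: 10

The merged array is [9, 12, 16, 19, 21, 25, 29, 37, 37, 38, 39], requiring 10 comparisons. The merge step runs in O(n) time where n is the total number of elements.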